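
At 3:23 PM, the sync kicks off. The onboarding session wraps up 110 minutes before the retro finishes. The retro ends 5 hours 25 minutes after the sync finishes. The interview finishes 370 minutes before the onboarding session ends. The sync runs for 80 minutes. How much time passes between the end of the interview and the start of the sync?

1 h 15 min

The sync ends at 3:23 PM + 80 min = 4:43 PM.
The retro ends at 4:43 PM + 325 min = 10:08 PM.
The onboarding session ends at 10:08 PM − 110 min = 8:18 PM.
The interview ends at 8:18 PM − 370 min = 2:08 PM.
From 2:08 PM to 3:23 PM is 1 h 15 min.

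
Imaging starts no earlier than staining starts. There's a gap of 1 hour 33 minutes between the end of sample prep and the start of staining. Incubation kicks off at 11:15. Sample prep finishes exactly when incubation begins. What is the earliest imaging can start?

12:48

Sample prep ends at 11:15.
Staining starts at 11:15 + 93 min = 12:48.
Imaging is bounded by staining, so the earliest it can start is 12:48.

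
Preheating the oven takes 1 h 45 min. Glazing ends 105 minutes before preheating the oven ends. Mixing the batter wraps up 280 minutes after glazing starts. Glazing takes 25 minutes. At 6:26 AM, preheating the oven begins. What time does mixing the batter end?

10:41 AM

Preheating the oven ends at 6:26 AM + 105 min = 8:11 AM.
Glazing ends at 8:11 AM − 105 min = 6:26 AM.
Glazing starts at 6:26 AM − 25 min = 6:01 AM.
Mixing the batter ends at 6:01 AM + 280 min = 10:41 AM.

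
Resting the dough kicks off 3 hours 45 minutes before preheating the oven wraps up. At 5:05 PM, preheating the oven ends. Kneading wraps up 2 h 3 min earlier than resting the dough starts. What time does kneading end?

Resting the dough starts at 5:05 PM − 225 min = 1:20 PM.
Kneading ends at 1:20 PM − 123 min = 11:17 AM.

11:17 AM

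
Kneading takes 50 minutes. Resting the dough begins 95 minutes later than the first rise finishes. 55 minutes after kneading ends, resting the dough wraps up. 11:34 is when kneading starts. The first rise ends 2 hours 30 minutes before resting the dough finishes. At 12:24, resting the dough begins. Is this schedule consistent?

Yes

Kneading ends at 11:34 + 50 min = 12:24.
Resting the dough ends at 12:24 + 55 min = 13:19.
The first rise ends at 13:19 − 150 min = 10:49.
Resting the dough starts at 10:49 + 95 min = 12:24.
That matches the stated 12:24, so the schedule is consistent.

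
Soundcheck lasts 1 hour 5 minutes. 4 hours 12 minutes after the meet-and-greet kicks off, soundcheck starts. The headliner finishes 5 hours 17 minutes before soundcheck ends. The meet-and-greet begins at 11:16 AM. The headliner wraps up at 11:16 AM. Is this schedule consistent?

Yes

Soundcheck starts at 11:16 AM + 252 min = 3:28 PM.
Soundcheck ends at 3:28 PM + 65 min = 4:33 PM.
The headliner ends at 4:33 PM − 317 min = 11:16 AM.
That matches the stated 11:16 AM, so the schedule is consistent.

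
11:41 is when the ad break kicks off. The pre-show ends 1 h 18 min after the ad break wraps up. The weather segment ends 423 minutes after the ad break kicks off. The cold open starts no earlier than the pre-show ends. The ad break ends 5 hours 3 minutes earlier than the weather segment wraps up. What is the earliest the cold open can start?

14:59

The weather segment ends at 11:41 + 423 min = 18:44.
The ad break ends at 18:44 − 303 min = 13:41.
The pre-show ends at 13:41 + 78 min = 14:59.
The cold open is bounded by the pre-show, so the earliest it can start is 14:59.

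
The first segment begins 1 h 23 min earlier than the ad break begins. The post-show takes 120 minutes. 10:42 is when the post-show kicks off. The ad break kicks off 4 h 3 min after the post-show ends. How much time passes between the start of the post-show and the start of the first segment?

280 minutes

The post-show ends at 10:42 + 120 min = 12:42.
The ad break starts at 12:42 + 243 min = 16:45.
The first segment starts at 16:45 − 83 min = 15:22.
From 10:42 to 15:22 is 280 minutes.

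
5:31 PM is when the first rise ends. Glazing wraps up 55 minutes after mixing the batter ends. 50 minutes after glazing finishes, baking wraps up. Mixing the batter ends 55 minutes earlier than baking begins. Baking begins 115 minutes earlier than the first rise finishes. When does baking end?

Baking starts at 5:31 PM − 115 min = 3:36 PM.
Mixing the batter ends at 3:36 PM − 55 min = 2:41 PM.
Glazing ends at 2:41 PM + 55 min = 3:36 PM.
Baking ends at 3:36 PM + 50 min = 4:26 PM.

4:26 PM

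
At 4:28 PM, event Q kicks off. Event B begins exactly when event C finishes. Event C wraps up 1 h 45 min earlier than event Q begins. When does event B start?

Event C ends at 4:28 PM − 105 min = 2:43 PM.
So event B starts at 2:43 PM.

2:43 PM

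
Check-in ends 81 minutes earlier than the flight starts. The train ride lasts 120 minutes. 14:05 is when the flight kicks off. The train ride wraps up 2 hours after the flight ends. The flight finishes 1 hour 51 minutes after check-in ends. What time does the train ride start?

14:35

Check-in ends at 14:05 − 81 min = 12:44.
The flight ends at 12:44 + 111 min = 14:35.
The train ride ends at 14:35 + 120 min = 16:35.
The train ride starts at 16:35 − 120 min = 14:35.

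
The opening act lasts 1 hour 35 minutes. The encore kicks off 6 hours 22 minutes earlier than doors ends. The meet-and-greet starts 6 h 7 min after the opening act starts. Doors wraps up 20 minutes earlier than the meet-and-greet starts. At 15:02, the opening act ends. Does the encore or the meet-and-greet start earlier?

the encore

The opening act starts at 15:02 − 95 min = 13:27.
The meet-and-greet starts at 13:27 + 367 min = 19:34.
Doors ends at 19:34 − 20 min = 19:14.
The encore starts at 19:14 − 382 min = 12:52.
The encore starts at 12:52 and the meet-and-greet starts at 19:34, so the encore is first.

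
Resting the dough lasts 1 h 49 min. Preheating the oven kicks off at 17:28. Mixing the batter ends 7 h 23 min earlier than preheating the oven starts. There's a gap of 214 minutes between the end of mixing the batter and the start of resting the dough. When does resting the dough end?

15:28

Mixing the batter ends at 17:28 − 443 min = 10:05.
Resting the dough starts at 10:05 + 214 min = 13:39.
Resting the dough ends at 13:39 + 109 min = 15:28.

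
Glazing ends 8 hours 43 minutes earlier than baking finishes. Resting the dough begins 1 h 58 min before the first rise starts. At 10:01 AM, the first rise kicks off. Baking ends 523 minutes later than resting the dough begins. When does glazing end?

Resting the dough starts at 10:01 AM − 118 min = 8:03 AM.
Baking ends at 8:03 AM + 523 min = 4:46 PM.
Glazing ends at 4:46 PM − 523 min = 8:03 AM.

8:03 AM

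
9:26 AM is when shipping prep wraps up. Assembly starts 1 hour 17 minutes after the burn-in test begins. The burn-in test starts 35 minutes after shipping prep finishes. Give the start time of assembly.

The burn-in test starts at 9:26 AM + 35 min = 10:01 AM.
Assembly starts at 10:01 AM + 77 min = 11:18 AM.

11:18 AM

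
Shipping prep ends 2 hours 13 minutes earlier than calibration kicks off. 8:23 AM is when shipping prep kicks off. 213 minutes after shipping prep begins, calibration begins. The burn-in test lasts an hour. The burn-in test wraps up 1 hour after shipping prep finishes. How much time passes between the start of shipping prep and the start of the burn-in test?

Calibration starts at 8:23 AM + 213 min = 11:56 AM.
Shipping prep ends at 11:56 AM − 133 min = 9:43 AM.
The burn-in test ends at 9:43 AM + 60 min = 10:43 AM.
The burn-in test starts at 10:43 AM − 60 min = 9:43 AM.
From 8:23 AM to 9:43 AM is 80 minutes.

80 minutes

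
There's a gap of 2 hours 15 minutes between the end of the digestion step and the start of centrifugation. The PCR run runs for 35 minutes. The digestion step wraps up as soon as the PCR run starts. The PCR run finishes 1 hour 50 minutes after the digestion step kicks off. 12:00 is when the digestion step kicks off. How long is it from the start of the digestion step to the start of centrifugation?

The PCR run ends at 12:00 + 110 min = 13:50.
The PCR run starts at 13:50 − 35 min = 13:15.
So the digestion step ends at 13:15.
Centrifugation starts at 13:15 + 135 min = 15:30.
From 12:00 to 15:30 is 3 h 30 min.

3 h 30 min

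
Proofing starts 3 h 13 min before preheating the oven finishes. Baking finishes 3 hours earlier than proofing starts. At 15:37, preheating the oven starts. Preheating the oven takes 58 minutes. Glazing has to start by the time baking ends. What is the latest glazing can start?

Preheating the oven ends at 15:37 + 58 min = 16:35.
Proofing starts at 16:35 − 193 min = 13:22.
Baking ends at 13:22 − 180 min = 10:22.
Glazing is bounded by baking, so the latest it can start is 10:22.

10:22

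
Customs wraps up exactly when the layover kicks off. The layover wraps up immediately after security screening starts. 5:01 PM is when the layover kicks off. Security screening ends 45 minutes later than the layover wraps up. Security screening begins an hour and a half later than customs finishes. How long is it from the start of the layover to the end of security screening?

Customs ends at 5:01 PM.
Security screening starts at 5:01 PM + 90 min = 6:31 PM.
So the layover ends at 6:31 PM.
Security screening ends at 6:31 PM + 45 min = 7:16 PM.
From 5:01 PM to 7:16 PM is 2 h 15 min.

2 h 15 min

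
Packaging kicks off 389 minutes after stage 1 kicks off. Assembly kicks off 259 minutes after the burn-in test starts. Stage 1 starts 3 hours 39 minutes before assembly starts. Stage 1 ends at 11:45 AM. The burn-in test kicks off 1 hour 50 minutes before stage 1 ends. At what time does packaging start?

5:04 PM

The burn-in test starts at 11:45 AM − 110 min = 9:55 AM.
Assembly starts at 9:55 AM + 259 min = 2:14 PM.
Stage 1 starts at 2:14 PM − 219 min = 10:35 AM.
Packaging starts at 10:35 AM + 389 min = 5:04 PM.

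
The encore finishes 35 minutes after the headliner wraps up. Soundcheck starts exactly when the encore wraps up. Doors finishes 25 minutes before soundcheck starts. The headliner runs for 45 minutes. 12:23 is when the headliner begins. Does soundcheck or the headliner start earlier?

The headliner ends at 12:23 + 45 min = 13:08.
The encore ends at 13:08 + 35 min = 13:43.
So soundcheck starts at 13:43.
Soundcheck starts at 13:43 and the headliner starts at 12:23, so the headliner is first.

the headliner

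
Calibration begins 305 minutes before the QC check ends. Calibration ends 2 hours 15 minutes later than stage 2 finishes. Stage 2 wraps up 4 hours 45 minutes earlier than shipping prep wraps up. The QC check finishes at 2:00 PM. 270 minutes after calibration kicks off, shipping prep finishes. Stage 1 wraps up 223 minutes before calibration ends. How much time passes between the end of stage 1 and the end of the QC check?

6 hours 48 minutes

Calibration starts at 2:00 PM − 305 min = 8:55 AM.
Shipping prep ends at 8:55 AM + 270 min = 1:25 PM.
Stage 2 ends at 1:25 PM − 285 min = 8:40 AM.
Calibration ends at 8:40 AM + 135 min = 10:55 AM.
Stage 1 ends at 10:55 AM − 223 min = 7:12 AM.
From 7:12 AM to 2:00 PM is 6 hours 48 minutes.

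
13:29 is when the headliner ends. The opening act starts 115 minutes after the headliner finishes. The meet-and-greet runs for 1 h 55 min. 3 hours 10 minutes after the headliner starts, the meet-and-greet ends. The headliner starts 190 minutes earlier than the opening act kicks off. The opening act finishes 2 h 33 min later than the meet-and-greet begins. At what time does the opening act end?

16:02

The opening act starts at 13:29 + 115 min = 15:24.
The headliner starts at 15:24 − 190 min = 12:14.
The meet-and-greet ends at 12:14 + 190 min = 15:24.
The meet-and-greet starts at 15:24 − 115 min = 13:29.
The opening act ends at 13:29 + 153 min = 16:02.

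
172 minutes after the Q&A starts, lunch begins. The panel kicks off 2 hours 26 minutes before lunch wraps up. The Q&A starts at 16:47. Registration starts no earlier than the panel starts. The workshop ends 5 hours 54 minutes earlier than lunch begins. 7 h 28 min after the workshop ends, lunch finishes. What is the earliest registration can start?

18:47

Lunch starts at 16:47 + 172 min = 19:39.
The workshop ends at 19:39 − 354 min = 13:45.
Lunch ends at 13:45 + 448 min = 21:13.
The panel starts at 21:13 − 146 min = 18:47.
Registration is bounded by the panel, so the earliest it can start is 18:47.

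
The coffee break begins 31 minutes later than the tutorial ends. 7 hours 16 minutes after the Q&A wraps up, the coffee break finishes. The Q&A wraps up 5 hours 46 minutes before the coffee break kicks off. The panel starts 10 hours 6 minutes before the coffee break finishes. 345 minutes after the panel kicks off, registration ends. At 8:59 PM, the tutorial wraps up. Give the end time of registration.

The coffee break starts at 8:59 PM + 31 min = 9:30 PM.
The Q&A ends at 9:30 PM − 346 min = 3:44 PM.
The coffee break ends at 3:44 PM + 436 min = 11:00 PM.
The panel starts at 11:00 PM − 606 min = 12:54 PM.
Registration ends at 12:54 PM + 345 min = 6:39 PM.

6:39 PM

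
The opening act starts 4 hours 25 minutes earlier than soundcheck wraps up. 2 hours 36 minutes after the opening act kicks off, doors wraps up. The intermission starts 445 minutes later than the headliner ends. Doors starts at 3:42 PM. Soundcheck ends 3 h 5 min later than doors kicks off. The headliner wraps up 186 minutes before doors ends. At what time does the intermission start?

Soundcheck ends at 3:42 PM + 185 min = 6:47 PM.
The opening act starts at 6:47 PM − 265 min = 2:22 PM.
Doors ends at 2:22 PM + 156 min = 4:58 PM.
The headliner ends at 4:58 PM − 186 min = 1:52 PM.
The intermission starts at 1:52 PM + 445 min = 9:17 PM.

9:17 PM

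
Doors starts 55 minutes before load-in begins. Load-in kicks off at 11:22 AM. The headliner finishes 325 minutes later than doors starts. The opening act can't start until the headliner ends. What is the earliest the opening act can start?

3:52 PM

Doors starts at 11:22 AM − 55 min = 10:27 AM.
The headliner ends at 10:27 AM + 325 min = 3:52 PM.
The opening act is bounded by the headliner, so the earliest it can start is 3:52 PM.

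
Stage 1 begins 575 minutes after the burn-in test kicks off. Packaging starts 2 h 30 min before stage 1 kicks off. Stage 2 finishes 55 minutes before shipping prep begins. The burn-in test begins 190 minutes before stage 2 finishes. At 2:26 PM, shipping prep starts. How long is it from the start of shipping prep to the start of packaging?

Stage 2 ends at 2:26 PM − 55 min = 1:31 PM.
The burn-in test starts at 1:31 PM − 190 min = 10:21 AM.
Stage 1 starts at 10:21 AM + 575 min = 7:56 PM.
Packaging starts at 7:56 PM − 150 min = 5:26 PM.
From 2:26 PM to 5:26 PM is 180 minutes.

180 minutes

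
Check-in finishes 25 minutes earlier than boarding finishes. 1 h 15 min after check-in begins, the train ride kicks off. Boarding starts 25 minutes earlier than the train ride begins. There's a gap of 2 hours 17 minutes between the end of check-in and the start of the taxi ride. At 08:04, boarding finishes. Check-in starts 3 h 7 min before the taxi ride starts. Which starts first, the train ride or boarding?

boarding

Check-in ends at 08:04 − 25 min = 07:39.
The taxi ride starts at 07:39 + 137 min = 09:56.
Check-in starts at 09:56 − 187 min = 06:49.
The train ride starts at 06:49 + 75 min = 08:04.
Boarding starts at 08:04 − 25 min = 07:39.
The train ride starts at 08:04 and boarding starts at 07:39, so boarding is first.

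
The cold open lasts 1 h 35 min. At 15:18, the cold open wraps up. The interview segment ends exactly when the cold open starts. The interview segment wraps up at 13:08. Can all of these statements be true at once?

The cold open starts at 15:18 − 95 min = 13:43.
So the interview segment ends at 13:43.
But the interview segment is also said to end at 13:08 — a 35-minute conflict.

No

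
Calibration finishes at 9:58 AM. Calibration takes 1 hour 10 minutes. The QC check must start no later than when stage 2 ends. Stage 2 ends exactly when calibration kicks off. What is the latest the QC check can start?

Calibration starts at 9:58 AM − 70 min = 8:48 AM.
So stage 2 ends at 8:48 AM.
The QC check is bounded by stage 2, so the latest it can start is 8:48 AM.

8:48 AM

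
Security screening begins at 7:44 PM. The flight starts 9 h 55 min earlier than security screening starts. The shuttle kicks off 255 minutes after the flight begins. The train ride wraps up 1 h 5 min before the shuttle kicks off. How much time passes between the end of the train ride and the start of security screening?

6 hours 45 minutes

The flight starts at 7:44 PM − 595 min = 9:49 AM.
The shuttle starts at 9:49 AM + 255 min = 2:04 PM.
The train ride ends at 2:04 PM − 65 min = 12:59 PM.
From 12:59 PM to 7:44 PM is 6 hours 45 minutes.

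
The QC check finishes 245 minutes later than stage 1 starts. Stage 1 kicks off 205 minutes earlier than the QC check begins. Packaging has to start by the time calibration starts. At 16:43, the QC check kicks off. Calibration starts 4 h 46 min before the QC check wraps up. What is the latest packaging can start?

Stage 1 starts at 16:43 − 205 min = 13:18.
The QC check ends at 13:18 + 245 min = 17:23.
Calibration starts at 17:23 − 286 min = 12:37.
Packaging is bounded by calibration, so the latest it can start is 12:37.

12:37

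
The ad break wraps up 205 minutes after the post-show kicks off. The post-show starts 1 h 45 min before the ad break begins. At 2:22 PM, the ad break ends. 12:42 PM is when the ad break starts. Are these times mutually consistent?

The post-show starts at 12:42 PM − 105 min = 10:57 AM.
The ad break ends at 10:57 AM + 205 min = 2:22 PM.
That matches the stated 2:22 PM, so the schedule is consistent.

Yes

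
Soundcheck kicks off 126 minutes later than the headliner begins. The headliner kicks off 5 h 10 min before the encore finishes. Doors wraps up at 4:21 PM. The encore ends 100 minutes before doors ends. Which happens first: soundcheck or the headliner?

The encore ends at 4:21 PM − 100 min = 2:41 PM.
The headliner starts at 2:41 PM − 310 min = 9:31 AM.
Soundcheck starts at 9:31 AM + 126 min = 11:37 AM.
Soundcheck starts at 11:37 AM and the headliner starts at 9:31 AM, so the headliner is first.

the headliner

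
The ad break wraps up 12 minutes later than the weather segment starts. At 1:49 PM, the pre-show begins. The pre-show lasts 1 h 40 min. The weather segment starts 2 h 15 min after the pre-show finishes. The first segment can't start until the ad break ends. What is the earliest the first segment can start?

5:56 PM

The pre-show ends at 1:49 PM + 100 min = 3:29 PM.
The weather segment starts at 3:29 PM + 135 min = 5:44 PM.
The ad break ends at 5:44 PM + 12 min = 5:56 PM.
The first segment is bounded by the ad break, so the earliest it can start is 5:56 PM.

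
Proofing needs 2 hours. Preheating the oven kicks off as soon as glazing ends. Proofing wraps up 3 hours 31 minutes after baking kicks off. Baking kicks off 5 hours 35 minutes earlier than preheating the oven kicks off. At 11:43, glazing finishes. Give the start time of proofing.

Preheating the oven starts at 11:43.
Baking starts at 11:43 − 335 min = 06:08.
Proofing ends at 06:08 + 211 min = 09:39.
Proofing starts at 09:39 − 120 min = 07:39.

07:39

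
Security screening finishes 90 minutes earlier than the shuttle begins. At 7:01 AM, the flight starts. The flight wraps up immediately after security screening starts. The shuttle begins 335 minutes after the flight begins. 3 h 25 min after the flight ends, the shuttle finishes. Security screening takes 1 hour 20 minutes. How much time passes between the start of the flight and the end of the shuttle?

The shuttle starts at 7:01 AM + 335 min = 12:36 PM.
Security screening ends at 12:36 PM − 90 min = 11:06 AM.
Security screening starts at 11:06 AM − 80 min = 9:46 AM.
So the flight ends at 9:46 AM.
The shuttle ends at 9:46 AM + 205 min = 1:11 PM.
From 7:01 AM to 1:11 PM is 370 minutes.

370 minutes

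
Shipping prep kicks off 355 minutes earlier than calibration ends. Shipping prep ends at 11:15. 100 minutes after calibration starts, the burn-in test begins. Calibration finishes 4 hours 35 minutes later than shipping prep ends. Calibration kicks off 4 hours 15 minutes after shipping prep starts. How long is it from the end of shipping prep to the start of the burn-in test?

275 minutes

Calibration ends at 11:15 + 275 min = 15:50.
Shipping prep starts at 15:50 − 355 min = 09:55.
Calibration starts at 09:55 + 255 min = 14:10.
The burn-in test starts at 14:10 + 100 min = 15:50.
From 11:15 to 15:50 is 275 minutes.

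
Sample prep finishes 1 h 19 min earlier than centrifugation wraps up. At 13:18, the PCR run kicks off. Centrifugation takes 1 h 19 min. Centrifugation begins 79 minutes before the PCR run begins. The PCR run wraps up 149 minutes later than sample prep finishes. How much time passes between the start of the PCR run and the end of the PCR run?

1 h 10 min

Centrifugation starts at 13:18 − 79 min = 11:59.
Centrifugation ends at 11:59 + 79 min = 13:18.
Sample prep ends at 13:18 − 79 min = 11:59.
The PCR run ends at 11:59 + 149 min = 14:28.
From 13:18 to 14:28 is 1 h 10 min.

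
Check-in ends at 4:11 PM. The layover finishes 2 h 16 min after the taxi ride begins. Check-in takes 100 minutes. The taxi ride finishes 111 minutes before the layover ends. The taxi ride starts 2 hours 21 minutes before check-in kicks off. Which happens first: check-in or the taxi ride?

the taxi ride

Check-in starts at 4:11 PM − 100 min = 2:31 PM.
The taxi ride starts at 2:31 PM − 141 min = 12:10 PM.
Check-in starts at 2:31 PM and the taxi ride starts at 12:10 PM, so the taxi ride is first.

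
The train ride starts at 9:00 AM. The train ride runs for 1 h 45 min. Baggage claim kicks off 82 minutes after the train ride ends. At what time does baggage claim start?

The train ride ends at 9:00 AM + 105 min = 10:45 AM.
Baggage claim starts at 10:45 AM + 82 min = 12:07 PM.

12:07 PM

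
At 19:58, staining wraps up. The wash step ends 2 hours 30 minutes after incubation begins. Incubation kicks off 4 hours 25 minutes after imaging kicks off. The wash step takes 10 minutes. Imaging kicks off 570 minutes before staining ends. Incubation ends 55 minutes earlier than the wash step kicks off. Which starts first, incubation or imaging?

imaging

Imaging starts at 19:58 − 570 min = 10:28.
Incubation starts at 10:28 + 265 min = 14:53.
Incubation starts at 14:53 and imaging starts at 10:28, so imaging is first.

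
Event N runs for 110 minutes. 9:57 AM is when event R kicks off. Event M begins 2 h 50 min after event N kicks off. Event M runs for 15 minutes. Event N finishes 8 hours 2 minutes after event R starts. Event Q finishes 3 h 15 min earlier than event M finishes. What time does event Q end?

3:59 PM

Event N ends at 9:57 AM + 482 min = 5:59 PM.
Event N starts at 5:59 PM − 110 min = 4:09 PM.
Event M starts at 4:09 PM + 170 min = 6:59 PM.
Event M ends at 6:59 PM + 15 min = 7:14 PM.
Event Q ends at 7:14 PM − 195 min = 3:59 PM.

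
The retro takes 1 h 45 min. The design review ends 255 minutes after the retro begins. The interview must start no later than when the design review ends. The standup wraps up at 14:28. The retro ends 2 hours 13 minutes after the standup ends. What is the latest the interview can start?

19:11

The retro ends at 14:28 + 133 min = 16:41.
The retro starts at 16:41 − 105 min = 14:56.
The design review ends at 14:56 + 255 min = 19:11.
The interview is bounded by the design review, so the latest it can start is 19:11.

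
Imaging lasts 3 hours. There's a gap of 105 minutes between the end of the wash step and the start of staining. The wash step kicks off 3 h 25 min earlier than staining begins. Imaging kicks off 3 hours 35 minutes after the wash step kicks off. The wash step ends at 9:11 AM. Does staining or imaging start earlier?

staining

Staining starts at 9:11 AM + 105 min = 10:56 AM.
The wash step starts at 10:56 AM − 205 min = 7:31 AM.
Imaging starts at 7:31 AM + 215 min = 11:06 AM.
Staining starts at 10:56 AM and imaging starts at 11:06 AM, so staining is first.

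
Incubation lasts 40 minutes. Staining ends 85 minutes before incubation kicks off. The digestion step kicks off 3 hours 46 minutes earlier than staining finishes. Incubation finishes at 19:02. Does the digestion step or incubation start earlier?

the digestion step

Incubation starts at 19:02 − 40 min = 18:22.
Staining ends at 18:22 − 85 min = 16:57.
The digestion step starts at 16:57 − 226 min = 13:11.
The digestion step starts at 13:11 and incubation starts at 18:22, so the digestion step is first.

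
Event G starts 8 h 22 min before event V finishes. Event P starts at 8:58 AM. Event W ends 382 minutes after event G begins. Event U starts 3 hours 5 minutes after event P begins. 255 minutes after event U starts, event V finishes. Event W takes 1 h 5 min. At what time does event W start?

1:13 PM

Event U starts at 8:58 AM + 185 min = 12:03 PM.
Event V ends at 12:03 PM + 255 min = 4:18 PM.
Event G starts at 4:18 PM − 502 min = 7:56 AM.
Event W ends at 7:56 AM + 382 min = 2:18 PM.
Event W starts at 2:18 PM − 65 min = 1:13 PM.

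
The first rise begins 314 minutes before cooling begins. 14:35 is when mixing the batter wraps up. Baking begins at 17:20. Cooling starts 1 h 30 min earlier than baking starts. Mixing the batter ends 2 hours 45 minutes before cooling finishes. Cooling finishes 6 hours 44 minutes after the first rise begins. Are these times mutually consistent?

Yes

Cooling starts at 17:20 − 90 min = 15:50.
The first rise starts at 15:50 − 314 min = 10:36.
Cooling ends at 10:36 + 404 min = 17:20.
Mixing the batter ends at 17:20 − 165 min = 14:35.
That matches the stated 14:35, so the schedule is consistent.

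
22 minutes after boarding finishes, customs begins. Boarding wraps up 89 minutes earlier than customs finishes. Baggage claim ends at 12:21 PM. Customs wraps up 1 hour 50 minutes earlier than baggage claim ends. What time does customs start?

9:24 AM

Customs ends at 12:21 PM − 110 min = 10:31 AM.
Boarding ends at 10:31 AM − 89 min = 9:02 AM.
Customs starts at 9:02 AM + 22 min = 9:24 AM.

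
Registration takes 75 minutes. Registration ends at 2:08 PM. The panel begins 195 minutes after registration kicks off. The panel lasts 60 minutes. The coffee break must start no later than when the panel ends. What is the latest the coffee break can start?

5:08 PM

Registration starts at 2:08 PM − 75 min = 12:53 PM.
The panel starts at 12:53 PM + 195 min = 4:08 PM.
The panel ends at 4:08 PM + 60 min = 5:08 PM.
The coffee break is bounded by the panel, so the latest it can start is 5:08 PM.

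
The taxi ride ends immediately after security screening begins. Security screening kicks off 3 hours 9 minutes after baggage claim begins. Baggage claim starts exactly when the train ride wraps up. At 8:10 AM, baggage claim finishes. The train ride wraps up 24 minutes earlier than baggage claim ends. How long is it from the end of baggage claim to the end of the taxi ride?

165 minutes

The train ride ends at 8:10 AM − 24 min = 7:46 AM.
So baggage claim starts at 7:46 AM.
Security screening starts at 7:46 AM + 189 min = 10:55 AM.
So the taxi ride ends at 10:55 AM.
From 8:10 AM to 10:55 AM is 165 minutes.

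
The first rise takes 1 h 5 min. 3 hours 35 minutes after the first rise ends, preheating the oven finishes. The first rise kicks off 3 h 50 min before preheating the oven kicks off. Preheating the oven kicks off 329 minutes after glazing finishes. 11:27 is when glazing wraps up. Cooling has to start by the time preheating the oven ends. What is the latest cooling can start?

Preheating the oven starts at 11:27 + 329 min = 16:56.
The first rise starts at 16:56 − 230 min = 13:06.
The first rise ends at 13:06 + 65 min = 14:11.
Preheating the oven ends at 14:11 + 215 min = 17:46.
Cooling is bounded by preheating the oven, so the latest it can start is 17:46.

17:46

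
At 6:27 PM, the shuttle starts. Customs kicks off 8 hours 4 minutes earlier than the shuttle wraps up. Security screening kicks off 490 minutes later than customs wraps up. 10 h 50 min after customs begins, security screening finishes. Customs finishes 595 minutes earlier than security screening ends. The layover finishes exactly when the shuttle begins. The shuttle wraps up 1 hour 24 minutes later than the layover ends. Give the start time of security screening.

8:52 PM

The layover ends at 6:27 PM.
The shuttle ends at 6:27 PM + 84 min = 7:51 PM.
Customs starts at 7:51 PM − 484 min = 11:47 AM.
Security screening ends at 11:47 AM + 650 min = 10:37 PM.
Customs ends at 10:37 PM − 595 min = 12:42 PM.
Security screening starts at 12:42 PM + 490 min = 8:52 PM.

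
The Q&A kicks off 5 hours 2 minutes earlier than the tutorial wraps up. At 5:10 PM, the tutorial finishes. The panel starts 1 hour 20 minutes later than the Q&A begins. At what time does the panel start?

The Q&A starts at 5:10 PM − 302 min = 12:08 PM.
The panel starts at 12:08 PM + 80 min = 1:28 PM.

1:28 PM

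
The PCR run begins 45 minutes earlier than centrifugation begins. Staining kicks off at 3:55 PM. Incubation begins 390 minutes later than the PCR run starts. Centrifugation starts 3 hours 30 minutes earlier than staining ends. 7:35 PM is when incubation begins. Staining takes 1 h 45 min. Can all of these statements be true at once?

No

Staining ends at 3:55 PM + 105 min = 5:40 PM.
Centrifugation starts at 5:40 PM − 210 min = 2:10 PM.
The PCR run starts at 2:10 PM − 45 min = 1:25 PM.
Incubation starts at 1:25 PM + 390 min = 7:55 PM.
But incubation is also said to start at 7:35 PM — a 20-minute conflict.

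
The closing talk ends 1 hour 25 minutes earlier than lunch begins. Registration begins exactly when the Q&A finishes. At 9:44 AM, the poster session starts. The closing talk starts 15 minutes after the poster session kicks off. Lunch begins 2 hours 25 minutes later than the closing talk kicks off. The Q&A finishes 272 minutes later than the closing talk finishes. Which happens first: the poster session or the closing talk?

the poster session

The closing talk starts at 9:44 AM + 15 min = 9:59 AM.
The poster session starts at 9:44 AM and the closing talk starts at 9:59 AM, so the poster session is first.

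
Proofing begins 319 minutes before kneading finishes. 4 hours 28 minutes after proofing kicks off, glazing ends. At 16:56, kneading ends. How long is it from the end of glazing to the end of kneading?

Proofing starts at 16:56 − 319 min = 11:37.
Glazing ends at 11:37 + 268 min = 16:05.
From 16:05 to 16:56 is 51 minutes.

51 minutes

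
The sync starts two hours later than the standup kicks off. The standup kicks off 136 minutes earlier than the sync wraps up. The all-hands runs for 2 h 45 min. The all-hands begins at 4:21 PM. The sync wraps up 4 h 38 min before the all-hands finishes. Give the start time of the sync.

2:12 PM

The all-hands ends at 4:21 PM + 165 min = 7:06 PM.
The sync ends at 7:06 PM − 278 min = 2:28 PM.
The standup starts at 2:28 PM − 136 min = 12:12 PM.
The sync starts at 12:12 PM + 120 min = 2:12 PM.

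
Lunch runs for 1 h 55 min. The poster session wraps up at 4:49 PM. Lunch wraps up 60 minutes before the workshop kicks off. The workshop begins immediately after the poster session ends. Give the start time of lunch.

1:54 PM

The workshop starts at 4:49 PM.
Lunch ends at 4:49 PM − 60 min = 3:49 PM.
Lunch starts at 3:49 PM − 115 min = 1:54 PM.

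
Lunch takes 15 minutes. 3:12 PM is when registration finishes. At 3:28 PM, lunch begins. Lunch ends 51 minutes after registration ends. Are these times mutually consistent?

No

Lunch ends at 3:12 PM + 51 min = 4:03 PM.
Lunch starts at 4:03 PM − 15 min = 3:48 PM.
But lunch is also said to start at 3:28 PM — a 20-minute conflict.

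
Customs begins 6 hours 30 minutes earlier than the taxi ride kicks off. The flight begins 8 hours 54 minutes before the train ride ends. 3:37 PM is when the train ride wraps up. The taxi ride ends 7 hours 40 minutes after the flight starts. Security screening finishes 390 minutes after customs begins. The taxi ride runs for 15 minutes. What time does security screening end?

The flight starts at 3:37 PM − 534 min = 6:43 AM.
The taxi ride ends at 6:43 AM + 460 min = 2:23 PM.
The taxi ride starts at 2:23 PM − 15 min = 2:08 PM.
Customs starts at 2:08 PM − 390 min = 7:38 AM.
Security screening ends at 7:38 AM + 390 min = 2:08 PM.

2:08 PM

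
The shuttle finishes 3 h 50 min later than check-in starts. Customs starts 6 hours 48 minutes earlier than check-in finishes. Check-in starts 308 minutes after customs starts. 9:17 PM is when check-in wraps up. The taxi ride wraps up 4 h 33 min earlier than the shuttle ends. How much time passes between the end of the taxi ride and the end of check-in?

Customs starts at 9:17 PM − 408 min = 2:29 PM.
Check-in starts at 2:29 PM + 308 min = 7:37 PM.
The shuttle ends at 7:37 PM + 230 min = 11:27 PM.
The taxi ride ends at 11:27 PM − 273 min = 6:54 PM.
From 6:54 PM to 9:17 PM is 2 h 23 min.

2 h 23 min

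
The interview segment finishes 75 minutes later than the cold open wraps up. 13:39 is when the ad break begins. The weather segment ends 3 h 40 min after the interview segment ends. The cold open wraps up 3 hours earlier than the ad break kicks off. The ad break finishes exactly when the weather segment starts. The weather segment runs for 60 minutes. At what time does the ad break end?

The cold open ends at 13:39 − 180 min = 10:39.
The interview segment ends at 10:39 + 75 min = 11:54.
The weather segment ends at 11:54 + 220 min = 15:34.
The weather segment starts at 15:34 − 60 min = 14:34.
So the ad break ends at 14:34.

14:34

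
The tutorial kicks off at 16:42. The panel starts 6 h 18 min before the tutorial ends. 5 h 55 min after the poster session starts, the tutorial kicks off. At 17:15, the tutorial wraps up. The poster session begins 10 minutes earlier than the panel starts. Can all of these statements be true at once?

Yes

The panel starts at 17:15 − 378 min = 10:57.
The poster session starts at 10:57 − 10 min = 10:47.
The tutorial starts at 10:47 + 355 min = 16:42.
That matches the stated 16:42, so the schedule is consistent.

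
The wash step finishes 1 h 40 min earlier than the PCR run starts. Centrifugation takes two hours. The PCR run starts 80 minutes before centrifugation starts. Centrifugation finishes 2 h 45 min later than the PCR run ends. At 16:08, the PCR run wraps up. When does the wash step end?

Centrifugation ends at 16:08 + 165 min = 18:53.
Centrifugation starts at 18:53 − 120 min = 16:53.
The PCR run starts at 16:53 − 80 min = 15:33.
The wash step ends at 15:33 − 100 min = 13:53.

13:53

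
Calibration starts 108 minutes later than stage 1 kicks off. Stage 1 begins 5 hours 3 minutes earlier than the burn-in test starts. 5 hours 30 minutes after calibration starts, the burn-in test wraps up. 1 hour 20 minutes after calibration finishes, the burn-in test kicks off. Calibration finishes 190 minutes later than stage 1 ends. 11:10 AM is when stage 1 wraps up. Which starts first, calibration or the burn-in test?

calibration

Calibration ends at 11:10 AM + 190 min = 2:20 PM.
The burn-in test starts at 2:20 PM + 80 min = 3:40 PM.
Stage 1 starts at 3:40 PM − 303 min = 10:37 AM.
Calibration starts at 10:37 AM + 108 min = 12:25 PM.
Calibration starts at 12:25 PM and the burn-in test starts at 3:40 PM, so calibration is first.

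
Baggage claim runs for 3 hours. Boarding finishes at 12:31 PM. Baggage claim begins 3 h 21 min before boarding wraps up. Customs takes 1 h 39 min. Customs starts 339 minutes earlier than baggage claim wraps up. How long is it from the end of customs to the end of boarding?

4 h 21 min

Baggage claim starts at 12:31 PM − 201 min = 9:10 AM.
Baggage claim ends at 9:10 AM + 180 min = 12:10 PM.
Customs starts at 12:10 PM − 339 min = 6:31 AM.
Customs ends at 6:31 AM + 99 min = 8:10 AM.
From 8:10 AM to 12:31 PM is 4 h 21 min.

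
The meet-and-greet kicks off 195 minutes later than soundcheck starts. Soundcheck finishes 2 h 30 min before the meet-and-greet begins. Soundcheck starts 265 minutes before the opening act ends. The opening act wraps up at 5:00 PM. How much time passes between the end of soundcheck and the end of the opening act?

3 h 40 min

Soundcheck starts at 5:00 PM − 265 min = 12:35 PM.
The meet-and-greet starts at 12:35 PM + 195 min = 3:50 PM.
Soundcheck ends at 3:50 PM − 150 min = 1:20 PM.
From 1:20 PM to 5:00 PM is 3 h 40 min.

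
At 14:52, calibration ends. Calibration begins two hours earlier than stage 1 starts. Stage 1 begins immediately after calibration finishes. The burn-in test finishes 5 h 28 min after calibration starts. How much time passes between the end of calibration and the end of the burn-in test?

208 minutes

Stage 1 starts at 14:52.
Calibration starts at 14:52 − 120 min = 12:52.
The burn-in test ends at 12:52 + 328 min = 18:20.
From 14:52 to 18:20 is 208 minutes.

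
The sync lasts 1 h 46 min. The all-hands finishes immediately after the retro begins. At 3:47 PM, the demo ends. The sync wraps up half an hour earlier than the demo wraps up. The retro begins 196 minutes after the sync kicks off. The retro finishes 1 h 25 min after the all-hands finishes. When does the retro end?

The sync ends at 3:47 PM − 30 min = 3:17 PM.
The sync starts at 3:17 PM − 106 min = 1:31 PM.
The retro starts at 1:31 PM + 196 min = 4:47 PM.
So the all-hands ends at 4:47 PM.
The retro ends at 4:47 PM + 85 min = 6:12 PM.

6:12 PM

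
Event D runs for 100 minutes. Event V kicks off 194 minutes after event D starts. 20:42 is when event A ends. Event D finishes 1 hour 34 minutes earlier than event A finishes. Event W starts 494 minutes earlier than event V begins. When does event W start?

12:28

Event D ends at 20:42 − 94 min = 19:08.
Event D starts at 19:08 − 100 min = 17:28.
Event V starts at 17:28 + 194 min = 20:42.
Event W starts at 20:42 − 494 min = 12:28.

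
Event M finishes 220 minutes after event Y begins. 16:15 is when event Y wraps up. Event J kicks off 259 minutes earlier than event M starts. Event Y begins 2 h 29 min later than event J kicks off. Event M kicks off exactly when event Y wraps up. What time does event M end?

Event M starts at 16:15.
Event J starts at 16:15 − 259 min = 11:56.
Event Y starts at 11:56 + 149 min = 14:25.
Event M ends at 14:25 + 220 min = 18:05.

18:05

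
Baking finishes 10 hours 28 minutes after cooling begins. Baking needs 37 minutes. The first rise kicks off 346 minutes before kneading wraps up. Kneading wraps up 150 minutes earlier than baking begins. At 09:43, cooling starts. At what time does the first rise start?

11:18

Baking ends at 09:43 + 628 min = 20:11.
Baking starts at 20:11 − 37 min = 19:34.
Kneading ends at 19:34 − 150 min = 17:04.
The first rise starts at 17:04 − 346 min = 11:18.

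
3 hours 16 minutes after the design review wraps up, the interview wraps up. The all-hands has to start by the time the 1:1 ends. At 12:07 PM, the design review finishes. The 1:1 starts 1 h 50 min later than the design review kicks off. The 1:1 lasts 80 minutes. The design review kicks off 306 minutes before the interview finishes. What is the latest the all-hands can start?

The interview ends at 12:07 PM + 196 min = 3:23 PM.
The design review starts at 3:23 PM − 306 min = 10:17 AM.
The 1:1 starts at 10:17 AM + 110 min = 12:07 PM.
The 1:1 ends at 12:07 PM + 80 min = 1:27 PM.
The all-hands is bounded by the 1:1, so the latest it can start is 1:27 PM.

1:27 PM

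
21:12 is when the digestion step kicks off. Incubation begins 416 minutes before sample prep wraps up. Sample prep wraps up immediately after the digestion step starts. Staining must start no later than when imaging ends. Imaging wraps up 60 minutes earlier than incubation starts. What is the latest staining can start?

13:16

Sample prep ends at 21:12.
Incubation starts at 21:12 − 416 min = 14:16.
Imaging ends at 14:16 − 60 min = 13:16.
Staining is bounded by imaging, so the latest it can start is 13:16.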